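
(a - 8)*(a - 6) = a^2 - 14*a + 48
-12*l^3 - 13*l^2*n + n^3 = (-4*l + n)*(l + n)*(3*l + n)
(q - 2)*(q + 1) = q^2 - q - 2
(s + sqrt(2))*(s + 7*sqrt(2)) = s^2 + 8*sqrt(2)*s + 14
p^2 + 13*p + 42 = (p + 6)*(p + 7)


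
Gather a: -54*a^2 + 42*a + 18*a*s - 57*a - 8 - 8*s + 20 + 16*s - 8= -54*a^2 + a*(18*s - 15) + 8*s + 4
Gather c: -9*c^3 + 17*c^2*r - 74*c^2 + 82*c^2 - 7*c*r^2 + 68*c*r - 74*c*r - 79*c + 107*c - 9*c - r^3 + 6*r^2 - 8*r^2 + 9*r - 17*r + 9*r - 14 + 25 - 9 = -9*c^3 + c^2*(17*r + 8) + c*(-7*r^2 - 6*r + 19) - r^3 - 2*r^2 + r + 2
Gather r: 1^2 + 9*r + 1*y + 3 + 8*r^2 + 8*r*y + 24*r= 8*r^2 + r*(8*y + 33) + y + 4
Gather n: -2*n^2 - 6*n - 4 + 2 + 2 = -2*n^2 - 6*n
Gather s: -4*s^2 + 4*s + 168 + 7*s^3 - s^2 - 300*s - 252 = 7*s^3 - 5*s^2 - 296*s - 84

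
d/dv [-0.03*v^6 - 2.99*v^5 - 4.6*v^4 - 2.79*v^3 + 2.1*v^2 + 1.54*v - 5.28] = -0.18*v^5 - 14.95*v^4 - 18.4*v^3 - 8.37*v^2 + 4.2*v + 1.54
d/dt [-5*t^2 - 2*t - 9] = -10*t - 2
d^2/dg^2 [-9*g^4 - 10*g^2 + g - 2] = -108*g^2 - 20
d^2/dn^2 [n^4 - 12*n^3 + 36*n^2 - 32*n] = 12*n^2 - 72*n + 72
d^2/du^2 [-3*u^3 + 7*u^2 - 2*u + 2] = 14 - 18*u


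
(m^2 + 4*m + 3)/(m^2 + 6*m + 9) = (m + 1)/(m + 3)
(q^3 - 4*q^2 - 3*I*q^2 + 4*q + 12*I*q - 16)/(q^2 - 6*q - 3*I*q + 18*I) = (q^3 - q^2*(4 + 3*I) + 4*q*(1 + 3*I) - 16)/(q^2 - 3*q*(2 + I) + 18*I)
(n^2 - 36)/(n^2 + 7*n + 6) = (n - 6)/(n + 1)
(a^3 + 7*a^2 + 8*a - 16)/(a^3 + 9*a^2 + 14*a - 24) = (a + 4)/(a + 6)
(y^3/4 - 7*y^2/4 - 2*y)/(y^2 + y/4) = (y^2 - 7*y - 8)/(4*y + 1)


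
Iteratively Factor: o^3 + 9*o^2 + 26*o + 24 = (o + 4)*(o^2 + 5*o + 6) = (o + 3)*(o + 4)*(o + 2)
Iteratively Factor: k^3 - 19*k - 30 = (k + 2)*(k^2 - 2*k - 15) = (k + 2)*(k + 3)*(k - 5)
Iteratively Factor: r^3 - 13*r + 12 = (r - 3)*(r^2 + 3*r - 4) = (r - 3)*(r - 1)*(r + 4)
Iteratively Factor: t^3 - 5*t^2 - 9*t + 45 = (t + 3)*(t^2 - 8*t + 15) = (t - 3)*(t + 3)*(t - 5)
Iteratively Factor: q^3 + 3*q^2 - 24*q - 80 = (q + 4)*(q^2 - q - 20) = (q + 4)^2*(q - 5)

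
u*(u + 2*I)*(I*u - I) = I*u^3 - 2*u^2 - I*u^2 + 2*u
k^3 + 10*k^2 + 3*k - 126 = (k - 3)*(k + 6)*(k + 7)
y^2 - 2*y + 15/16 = (y - 5/4)*(y - 3/4)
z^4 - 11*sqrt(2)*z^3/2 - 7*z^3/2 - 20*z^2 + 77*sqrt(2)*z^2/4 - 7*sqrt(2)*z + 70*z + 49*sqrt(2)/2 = (z - 7/2)*(z - 7*sqrt(2))*(z + sqrt(2)/2)*(z + sqrt(2))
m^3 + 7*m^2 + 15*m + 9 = (m + 1)*(m + 3)^2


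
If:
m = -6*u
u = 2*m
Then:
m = 0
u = 0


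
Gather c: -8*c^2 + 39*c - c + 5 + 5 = -8*c^2 + 38*c + 10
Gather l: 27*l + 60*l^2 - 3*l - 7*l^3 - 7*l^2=-7*l^3 + 53*l^2 + 24*l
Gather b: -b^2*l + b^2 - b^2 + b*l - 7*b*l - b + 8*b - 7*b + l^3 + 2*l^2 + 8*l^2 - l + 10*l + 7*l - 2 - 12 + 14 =-b^2*l - 6*b*l + l^3 + 10*l^2 + 16*l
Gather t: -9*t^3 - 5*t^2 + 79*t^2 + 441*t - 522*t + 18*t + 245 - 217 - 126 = -9*t^3 + 74*t^2 - 63*t - 98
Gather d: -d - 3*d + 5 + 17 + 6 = 28 - 4*d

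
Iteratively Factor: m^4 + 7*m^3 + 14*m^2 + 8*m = (m + 2)*(m^3 + 5*m^2 + 4*m) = (m + 1)*(m + 2)*(m^2 + 4*m) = (m + 1)*(m + 2)*(m + 4)*(m)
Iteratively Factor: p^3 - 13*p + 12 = (p - 1)*(p^2 + p - 12) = (p - 3)*(p - 1)*(p + 4)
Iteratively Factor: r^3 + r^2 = (r + 1)*(r^2) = r*(r + 1)*(r)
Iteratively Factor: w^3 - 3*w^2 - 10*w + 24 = (w - 4)*(w^2 + w - 6) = (w - 4)*(w + 3)*(w - 2)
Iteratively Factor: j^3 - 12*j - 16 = (j - 4)*(j^2 + 4*j + 4) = (j - 4)*(j + 2)*(j + 2)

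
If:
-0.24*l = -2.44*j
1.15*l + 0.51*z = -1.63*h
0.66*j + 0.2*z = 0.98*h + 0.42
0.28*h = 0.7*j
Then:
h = -0.13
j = -0.05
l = -0.54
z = 1.63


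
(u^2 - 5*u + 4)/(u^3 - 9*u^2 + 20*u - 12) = (u - 4)/(u^2 - 8*u + 12)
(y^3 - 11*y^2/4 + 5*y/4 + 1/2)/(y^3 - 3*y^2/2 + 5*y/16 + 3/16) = 4*(y - 2)/(4*y - 3)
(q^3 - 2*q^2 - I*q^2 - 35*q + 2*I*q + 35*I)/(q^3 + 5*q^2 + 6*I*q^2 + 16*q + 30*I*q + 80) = (q^2 - q*(7 + I) + 7*I)/(q^2 + 6*I*q + 16)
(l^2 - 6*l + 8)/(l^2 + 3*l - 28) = (l - 2)/(l + 7)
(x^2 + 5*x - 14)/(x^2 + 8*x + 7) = (x - 2)/(x + 1)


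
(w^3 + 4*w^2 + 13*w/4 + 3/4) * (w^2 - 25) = w^5 + 4*w^4 - 87*w^3/4 - 397*w^2/4 - 325*w/4 - 75/4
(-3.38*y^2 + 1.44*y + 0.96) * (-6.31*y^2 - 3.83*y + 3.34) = 21.3278*y^4 + 3.859*y^3 - 22.862*y^2 + 1.1328*y + 3.2064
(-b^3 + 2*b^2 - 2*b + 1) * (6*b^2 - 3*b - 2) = -6*b^5 + 15*b^4 - 16*b^3 + 8*b^2 + b - 2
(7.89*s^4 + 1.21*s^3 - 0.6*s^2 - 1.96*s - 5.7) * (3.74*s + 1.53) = 29.5086*s^5 + 16.5971*s^4 - 0.3927*s^3 - 8.2484*s^2 - 24.3168*s - 8.721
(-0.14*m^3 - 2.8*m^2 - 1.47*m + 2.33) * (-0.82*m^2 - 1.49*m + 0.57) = 0.1148*m^5 + 2.5046*m^4 + 5.2976*m^3 - 1.3163*m^2 - 4.3096*m + 1.3281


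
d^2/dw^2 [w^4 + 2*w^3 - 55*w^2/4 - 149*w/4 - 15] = 12*w^2 + 12*w - 55/2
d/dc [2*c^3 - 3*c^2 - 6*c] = 6*c^2 - 6*c - 6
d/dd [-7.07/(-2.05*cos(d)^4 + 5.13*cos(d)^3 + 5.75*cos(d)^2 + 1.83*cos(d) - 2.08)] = (57.974*cos(d)^3 - 108.8073*cos(d)^2 - 81.305*cos(d) - 12.9381)*sin(d)/(-2.05*cos(d)^4 + 5.13*cos(d)^3 + 5.75*cos(d)^2 + 1.83*cos(d) - 2.08)^2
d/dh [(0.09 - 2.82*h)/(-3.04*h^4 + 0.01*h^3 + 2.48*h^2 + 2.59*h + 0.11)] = (-25.7184*h^4 + 1.1508*h^3 + 6.9909*h^2 - 0.4464*h - 0.5433)/(9.2416*h^8 - 0.0608*h^7 - 15.0783*h^6 - 15.6976*h^5 + 5.5334*h^4 + 12.8486*h^3 + 7.2537*h^2 + 0.5698*h + 0.0121)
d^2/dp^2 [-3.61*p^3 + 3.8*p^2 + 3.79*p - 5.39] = 7.6 - 21.66*p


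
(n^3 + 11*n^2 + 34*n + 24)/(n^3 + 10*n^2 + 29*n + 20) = (n + 6)/(n + 5)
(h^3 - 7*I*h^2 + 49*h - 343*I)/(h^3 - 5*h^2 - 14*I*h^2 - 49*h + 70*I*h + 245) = (h + 7*I)/(h - 5)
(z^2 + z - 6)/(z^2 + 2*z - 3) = (z - 2)/(z - 1)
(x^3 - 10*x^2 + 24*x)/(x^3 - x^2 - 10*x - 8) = x*(x - 6)/(x^2 + 3*x + 2)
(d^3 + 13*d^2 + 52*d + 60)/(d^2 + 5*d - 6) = (d^2 + 7*d + 10)/(d - 1)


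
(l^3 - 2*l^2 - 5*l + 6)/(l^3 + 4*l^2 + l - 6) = (l - 3)/(l + 3)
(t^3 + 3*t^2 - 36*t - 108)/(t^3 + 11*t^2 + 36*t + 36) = (t - 6)/(t + 2)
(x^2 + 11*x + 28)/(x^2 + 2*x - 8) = (x + 7)/(x - 2)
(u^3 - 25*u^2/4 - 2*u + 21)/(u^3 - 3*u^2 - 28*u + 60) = (u + 7/4)/(u + 5)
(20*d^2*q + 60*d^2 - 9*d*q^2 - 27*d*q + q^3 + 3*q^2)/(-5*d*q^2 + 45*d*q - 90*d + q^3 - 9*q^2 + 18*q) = (-4*d*q - 12*d + q^2 + 3*q)/(q^2 - 9*q + 18)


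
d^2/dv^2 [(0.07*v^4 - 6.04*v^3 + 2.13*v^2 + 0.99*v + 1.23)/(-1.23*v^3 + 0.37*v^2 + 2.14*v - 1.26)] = (-2.8421709430404e-14*v^7 - 1.33502000000001*v^6 + 86.7226620000001*v^5 - 167.323758*v^4 + 117.034886*v^3 - 68.182218*v^2 + 60.359436*v - 24.514716)/(1.860867*v^9 - 1.679319*v^8 - 9.207657*v^7 + 11.511593*v^6 + 12.57927*v^5 - 24.465306*v^4 + 2.043908*v^3 + 15.548652*v^2 - 10.192392*v + 2.000376)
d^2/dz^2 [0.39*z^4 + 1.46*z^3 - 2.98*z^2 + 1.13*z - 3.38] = 4.68*z^2 + 8.76*z - 5.96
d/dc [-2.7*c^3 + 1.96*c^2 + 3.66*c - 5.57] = -8.1*c^2 + 3.92*c + 3.66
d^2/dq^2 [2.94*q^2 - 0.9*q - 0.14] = 5.88000000000000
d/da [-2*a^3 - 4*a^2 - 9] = 2*a*(-3*a - 4)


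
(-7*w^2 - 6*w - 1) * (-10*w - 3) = 70*w^3 + 81*w^2 + 28*w + 3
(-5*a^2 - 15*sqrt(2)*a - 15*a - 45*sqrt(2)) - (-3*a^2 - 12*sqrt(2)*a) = -2*a^2 - 15*a - 3*sqrt(2)*a - 45*sqrt(2)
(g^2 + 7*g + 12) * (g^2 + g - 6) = g^4 + 8*g^3 + 13*g^2 - 30*g - 72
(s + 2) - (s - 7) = 9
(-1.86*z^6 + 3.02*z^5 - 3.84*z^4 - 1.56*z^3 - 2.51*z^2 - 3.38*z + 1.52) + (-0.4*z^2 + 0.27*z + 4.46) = -1.86*z^6 + 3.02*z^5 - 3.84*z^4 - 1.56*z^3 - 2.91*z^2 - 3.11*z + 5.98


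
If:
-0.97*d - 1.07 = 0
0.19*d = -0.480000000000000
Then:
No Solution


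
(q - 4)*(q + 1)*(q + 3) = q^3 - 13*q - 12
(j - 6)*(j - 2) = j^2 - 8*j + 12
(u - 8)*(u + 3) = u^2 - 5*u - 24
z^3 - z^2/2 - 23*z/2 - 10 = (z - 4)*(z + 1)*(z + 5/2)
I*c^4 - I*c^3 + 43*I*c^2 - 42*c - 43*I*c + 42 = (c - 7*I)*(c + I)*(c + 6*I)*(I*c - I)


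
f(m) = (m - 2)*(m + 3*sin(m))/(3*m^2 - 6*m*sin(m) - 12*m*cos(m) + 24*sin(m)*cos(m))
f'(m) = (m - 2)*(m + 3*sin(m))*(-12*m*sin(m) + 6*m*cos(m) - 6*m + 24*sin(m)^2 + 6*sin(m) - 24*cos(m)^2 + 12*cos(m))/(3*m^2 - 6*m*sin(m) - 12*m*cos(m) + 24*sin(m)*cos(m))^2 + (m - 2)*(3*cos(m) + 1)/(3*m^2 - 6*m*sin(m) - 12*m*cos(m) + 24*sin(m)*cos(m)) + (m + 3*sin(m))/(3*m^2 - 6*m*sin(m) - 12*m*cos(m) + 24*sin(m)*cos(m))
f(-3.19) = -1.99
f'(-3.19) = 0.21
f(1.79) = 0.77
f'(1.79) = 1.77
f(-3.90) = 0.69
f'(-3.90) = 3.23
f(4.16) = 0.03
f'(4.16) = 0.00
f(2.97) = 0.06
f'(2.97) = -0.06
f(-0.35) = -0.78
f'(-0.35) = 0.52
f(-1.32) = -3.28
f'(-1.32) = 9.08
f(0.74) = -0.86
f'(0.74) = -1.08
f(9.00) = 0.23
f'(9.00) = -0.13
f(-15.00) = 0.59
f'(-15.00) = 0.04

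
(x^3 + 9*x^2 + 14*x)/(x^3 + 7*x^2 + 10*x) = (x + 7)/(x + 5)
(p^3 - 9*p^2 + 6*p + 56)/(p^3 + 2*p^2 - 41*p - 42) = (p^3 - 9*p^2 + 6*p + 56)/(p^3 + 2*p^2 - 41*p - 42)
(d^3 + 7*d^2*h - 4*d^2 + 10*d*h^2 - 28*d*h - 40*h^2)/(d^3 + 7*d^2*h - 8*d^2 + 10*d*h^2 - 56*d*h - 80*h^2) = (d - 4)/(d - 8)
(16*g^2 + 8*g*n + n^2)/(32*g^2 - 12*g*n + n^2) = (16*g^2 + 8*g*n + n^2)/(32*g^2 - 12*g*n + n^2)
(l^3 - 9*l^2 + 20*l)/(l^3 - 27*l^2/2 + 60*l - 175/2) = 2*l*(l - 4)/(2*l^2 - 17*l + 35)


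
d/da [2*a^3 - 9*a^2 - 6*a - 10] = 6*a^2 - 18*a - 6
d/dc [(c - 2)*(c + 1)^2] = 3*c^2 - 3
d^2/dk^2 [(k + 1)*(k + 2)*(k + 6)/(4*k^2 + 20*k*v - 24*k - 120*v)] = ((k + 1)*(k + 2)*(k + 6)*(2*k + 5*v - 6)^2 + 3*(k + 3)*(k^2 + 5*k*v - 6*k - 30*v)^2 - (k^2 + 5*k*v - 6*k - 30*v)*((k + 1)*(k + 2)*(k + 6) + (k + 1)*(k + 2)*(2*k + 5*v - 6) + (k + 1)*(k + 6)*(2*k + 5*v - 6) + (k + 2)*(k + 6)*(2*k + 5*v - 6)))/(2*(k^2 + 5*k*v - 6*k - 30*v)^3)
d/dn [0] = 0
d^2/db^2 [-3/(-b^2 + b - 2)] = 6*(-b^2 + b + (2*b - 1)^2 - 2)/(b^2 - b + 2)^3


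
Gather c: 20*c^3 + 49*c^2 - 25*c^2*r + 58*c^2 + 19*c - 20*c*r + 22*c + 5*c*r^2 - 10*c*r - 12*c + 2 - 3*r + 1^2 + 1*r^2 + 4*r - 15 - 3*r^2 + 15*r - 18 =20*c^3 + c^2*(107 - 25*r) + c*(5*r^2 - 30*r + 29) - 2*r^2 + 16*r - 30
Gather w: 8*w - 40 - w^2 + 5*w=-w^2 + 13*w - 40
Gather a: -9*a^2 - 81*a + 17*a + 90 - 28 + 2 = -9*a^2 - 64*a + 64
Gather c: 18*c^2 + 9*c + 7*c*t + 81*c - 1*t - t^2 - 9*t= 18*c^2 + c*(7*t + 90) - t^2 - 10*t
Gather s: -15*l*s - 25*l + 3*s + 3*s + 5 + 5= -25*l + s*(6 - 15*l) + 10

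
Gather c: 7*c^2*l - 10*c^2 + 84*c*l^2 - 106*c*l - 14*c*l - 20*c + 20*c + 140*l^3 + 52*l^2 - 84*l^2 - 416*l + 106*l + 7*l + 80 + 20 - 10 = c^2*(7*l - 10) + c*(84*l^2 - 120*l) + 140*l^3 - 32*l^2 - 303*l + 90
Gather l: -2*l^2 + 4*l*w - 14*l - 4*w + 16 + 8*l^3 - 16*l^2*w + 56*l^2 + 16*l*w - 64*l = 8*l^3 + l^2*(54 - 16*w) + l*(20*w - 78) - 4*w + 16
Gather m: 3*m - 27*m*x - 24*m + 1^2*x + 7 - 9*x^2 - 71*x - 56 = m*(-27*x - 21) - 9*x^2 - 70*x - 49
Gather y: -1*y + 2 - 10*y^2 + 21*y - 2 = -10*y^2 + 20*y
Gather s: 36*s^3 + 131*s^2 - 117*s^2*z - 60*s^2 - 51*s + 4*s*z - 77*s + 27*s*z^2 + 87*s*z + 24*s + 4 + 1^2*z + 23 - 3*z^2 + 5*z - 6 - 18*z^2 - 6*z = 36*s^3 + s^2*(71 - 117*z) + s*(27*z^2 + 91*z - 104) - 21*z^2 + 21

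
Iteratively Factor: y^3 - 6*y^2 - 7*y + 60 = (y + 3)*(y^2 - 9*y + 20) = (y - 5)*(y + 3)*(y - 4)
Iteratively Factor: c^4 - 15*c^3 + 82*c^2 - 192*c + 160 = (c - 4)*(c^3 - 11*c^2 + 38*c - 40) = (c - 5)*(c - 4)*(c^2 - 6*c + 8) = (c - 5)*(c - 4)*(c - 2)*(c - 4)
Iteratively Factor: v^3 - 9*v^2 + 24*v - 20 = (v - 2)*(v^2 - 7*v + 10) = (v - 2)^2*(v - 5)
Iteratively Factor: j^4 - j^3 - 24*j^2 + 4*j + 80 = (j + 2)*(j^3 - 3*j^2 - 18*j + 40) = (j + 2)*(j + 4)*(j^2 - 7*j + 10) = (j - 5)*(j + 2)*(j + 4)*(j - 2)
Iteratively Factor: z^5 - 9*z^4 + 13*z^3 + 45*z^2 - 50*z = (z - 5)*(z^4 - 4*z^3 - 7*z^2 + 10*z) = (z - 5)*(z + 2)*(z^3 - 6*z^2 + 5*z) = z*(z - 5)*(z + 2)*(z^2 - 6*z + 5) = z*(z - 5)^2*(z + 2)*(z - 1)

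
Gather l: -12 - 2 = -14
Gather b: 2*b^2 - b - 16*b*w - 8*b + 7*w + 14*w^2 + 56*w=2*b^2 + b*(-16*w - 9) + 14*w^2 + 63*w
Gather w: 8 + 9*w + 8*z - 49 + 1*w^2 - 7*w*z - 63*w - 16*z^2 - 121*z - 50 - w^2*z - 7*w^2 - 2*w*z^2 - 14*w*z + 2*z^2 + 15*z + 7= w^2*(-z - 6) + w*(-2*z^2 - 21*z - 54) - 14*z^2 - 98*z - 84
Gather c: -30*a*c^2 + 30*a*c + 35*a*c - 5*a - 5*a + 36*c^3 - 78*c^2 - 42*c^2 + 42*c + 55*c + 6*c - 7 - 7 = -10*a + 36*c^3 + c^2*(-30*a - 120) + c*(65*a + 103) - 14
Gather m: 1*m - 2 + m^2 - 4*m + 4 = m^2 - 3*m + 2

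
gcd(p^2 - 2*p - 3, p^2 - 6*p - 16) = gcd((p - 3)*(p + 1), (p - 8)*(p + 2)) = 1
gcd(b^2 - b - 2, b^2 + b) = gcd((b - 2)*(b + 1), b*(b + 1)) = b + 1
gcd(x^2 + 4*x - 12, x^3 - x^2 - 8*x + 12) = x - 2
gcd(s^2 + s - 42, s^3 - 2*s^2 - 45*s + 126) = s^2 + s - 42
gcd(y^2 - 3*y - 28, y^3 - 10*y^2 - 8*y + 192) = y + 4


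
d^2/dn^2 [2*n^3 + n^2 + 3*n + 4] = 12*n + 2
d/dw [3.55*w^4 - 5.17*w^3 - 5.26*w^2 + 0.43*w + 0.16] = 14.2*w^3 - 15.51*w^2 - 10.52*w + 0.43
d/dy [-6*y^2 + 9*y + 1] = 9 - 12*y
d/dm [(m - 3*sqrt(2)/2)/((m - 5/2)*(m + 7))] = (-4*m^2 + 12*sqrt(2)*m - 70 + 27*sqrt(2))/(4*m^4 + 36*m^3 - 59*m^2 - 630*m + 1225)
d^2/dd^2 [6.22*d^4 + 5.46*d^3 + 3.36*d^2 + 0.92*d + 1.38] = 74.64*d^2 + 32.76*d + 6.72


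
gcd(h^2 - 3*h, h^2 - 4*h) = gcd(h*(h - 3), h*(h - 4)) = h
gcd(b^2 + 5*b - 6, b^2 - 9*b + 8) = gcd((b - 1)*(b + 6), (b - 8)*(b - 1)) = b - 1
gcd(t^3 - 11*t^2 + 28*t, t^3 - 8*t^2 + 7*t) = t^2 - 7*t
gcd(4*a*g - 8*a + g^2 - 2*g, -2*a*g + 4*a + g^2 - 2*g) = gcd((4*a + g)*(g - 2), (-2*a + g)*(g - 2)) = g - 2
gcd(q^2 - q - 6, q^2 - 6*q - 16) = q + 2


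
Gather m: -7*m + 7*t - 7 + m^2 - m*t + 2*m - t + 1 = m^2 + m*(-t - 5) + 6*t - 6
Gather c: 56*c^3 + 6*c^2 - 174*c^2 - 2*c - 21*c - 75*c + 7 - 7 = 56*c^3 - 168*c^2 - 98*c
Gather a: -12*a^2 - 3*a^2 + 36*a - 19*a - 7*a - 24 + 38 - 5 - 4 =-15*a^2 + 10*a + 5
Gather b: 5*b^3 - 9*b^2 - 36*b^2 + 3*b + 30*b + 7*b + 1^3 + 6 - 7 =5*b^3 - 45*b^2 + 40*b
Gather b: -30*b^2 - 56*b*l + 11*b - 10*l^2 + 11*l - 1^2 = -30*b^2 + b*(11 - 56*l) - 10*l^2 + 11*l - 1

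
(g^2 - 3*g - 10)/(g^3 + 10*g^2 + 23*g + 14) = (g - 5)/(g^2 + 8*g + 7)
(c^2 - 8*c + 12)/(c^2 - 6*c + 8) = (c - 6)/(c - 4)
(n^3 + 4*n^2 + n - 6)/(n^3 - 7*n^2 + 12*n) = (n^3 + 4*n^2 + n - 6)/(n*(n^2 - 7*n + 12))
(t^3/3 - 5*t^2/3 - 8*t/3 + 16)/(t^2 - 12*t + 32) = (t^2 - t - 12)/(3*(t - 8))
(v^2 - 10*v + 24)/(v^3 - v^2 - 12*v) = (v - 6)/(v*(v + 3))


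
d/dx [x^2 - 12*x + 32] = 2*x - 12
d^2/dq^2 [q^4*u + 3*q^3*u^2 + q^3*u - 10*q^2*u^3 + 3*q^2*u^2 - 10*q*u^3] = 2*u*(6*q^2 + 9*q*u + 3*q - 10*u^2 + 3*u)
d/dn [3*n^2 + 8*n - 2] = 6*n + 8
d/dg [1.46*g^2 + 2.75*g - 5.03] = 2.92*g + 2.75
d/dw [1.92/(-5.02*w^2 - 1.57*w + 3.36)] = (19.2768*w + 3.0144)/(5.02*w^2 + 1.57*w - 3.36)^2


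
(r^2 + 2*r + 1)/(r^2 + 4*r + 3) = (r + 1)/(r + 3)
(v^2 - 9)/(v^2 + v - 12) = (v + 3)/(v + 4)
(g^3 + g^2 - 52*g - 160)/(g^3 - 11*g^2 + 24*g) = (g^2 + 9*g + 20)/(g*(g - 3))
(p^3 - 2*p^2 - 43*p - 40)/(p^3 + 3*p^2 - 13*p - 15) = (p - 8)/(p - 3)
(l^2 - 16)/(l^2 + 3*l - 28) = (l + 4)/(l + 7)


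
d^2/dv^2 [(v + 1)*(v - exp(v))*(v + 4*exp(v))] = 3*v^2*exp(v) - 16*v*exp(2*v) + 15*v*exp(v) + 6*v - 32*exp(2*v) + 12*exp(v) + 2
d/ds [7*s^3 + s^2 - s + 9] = 21*s^2 + 2*s - 1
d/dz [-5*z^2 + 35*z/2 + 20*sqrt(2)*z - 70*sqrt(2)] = -10*z + 35/2 + 20*sqrt(2)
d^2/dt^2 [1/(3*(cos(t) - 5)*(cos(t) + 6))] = (-4*sin(t)^4/3 + 41*sin(t)^2 - 35*cos(t)/4 - cos(3*t)/4 - 19)/((cos(t) - 5)^3*(cos(t) + 6)^3)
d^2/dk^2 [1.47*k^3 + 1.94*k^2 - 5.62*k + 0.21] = 8.82*k + 3.88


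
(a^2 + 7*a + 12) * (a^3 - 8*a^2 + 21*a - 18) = a^5 - a^4 - 23*a^3 + 33*a^2 + 126*a - 216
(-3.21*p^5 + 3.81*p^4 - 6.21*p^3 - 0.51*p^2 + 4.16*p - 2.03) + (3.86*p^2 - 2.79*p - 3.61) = -3.21*p^5 + 3.81*p^4 - 6.21*p^3 + 3.35*p^2 + 1.37*p - 5.64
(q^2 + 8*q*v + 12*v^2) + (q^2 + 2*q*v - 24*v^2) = 2*q^2 + 10*q*v - 12*v^2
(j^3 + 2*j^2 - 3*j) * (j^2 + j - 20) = j^5 + 3*j^4 - 21*j^3 - 43*j^2 + 60*j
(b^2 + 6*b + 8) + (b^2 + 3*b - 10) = 2*b^2 + 9*b - 2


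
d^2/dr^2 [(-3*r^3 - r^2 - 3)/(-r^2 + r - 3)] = 2*(-5*r^3 - 27*r^2 + 72*r + 3)/(r^6 - 3*r^5 + 12*r^4 - 19*r^3 + 36*r^2 - 27*r + 27)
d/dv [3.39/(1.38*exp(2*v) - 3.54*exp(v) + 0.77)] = (12.0006 - 9.3564*exp(v))*exp(v)/(1.38*exp(2*v) - 3.54*exp(v) + 0.77)^2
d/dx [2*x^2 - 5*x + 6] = 4*x - 5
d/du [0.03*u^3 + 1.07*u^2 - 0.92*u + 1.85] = 0.09*u^2 + 2.14*u - 0.92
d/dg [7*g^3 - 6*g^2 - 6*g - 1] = 21*g^2 - 12*g - 6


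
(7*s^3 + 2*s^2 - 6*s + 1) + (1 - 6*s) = 7*s^3 + 2*s^2 - 12*s + 2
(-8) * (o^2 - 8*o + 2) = -8*o^2 + 64*o - 16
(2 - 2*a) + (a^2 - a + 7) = a^2 - 3*a + 9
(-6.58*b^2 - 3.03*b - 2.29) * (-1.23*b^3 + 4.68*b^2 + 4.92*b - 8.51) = 8.0934*b^5 - 27.0675*b^4 - 43.7373*b^3 + 30.371*b^2 + 14.5185*b + 19.4879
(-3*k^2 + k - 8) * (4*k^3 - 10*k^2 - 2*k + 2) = -12*k^5 + 34*k^4 - 36*k^3 + 72*k^2 + 18*k - 16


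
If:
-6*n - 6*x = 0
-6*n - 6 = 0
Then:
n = -1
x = 1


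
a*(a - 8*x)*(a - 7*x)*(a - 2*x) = a^4 - 17*a^3*x + 86*a^2*x^2 - 112*a*x^3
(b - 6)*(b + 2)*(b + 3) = b^3 - b^2 - 24*b - 36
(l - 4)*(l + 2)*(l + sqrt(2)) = l^3 - 2*l^2 + sqrt(2)*l^2 - 8*l - 2*sqrt(2)*l - 8*sqrt(2)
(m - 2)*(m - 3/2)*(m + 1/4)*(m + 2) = m^4 - 5*m^3/4 - 35*m^2/8 + 5*m + 3/2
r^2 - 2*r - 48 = (r - 8)*(r + 6)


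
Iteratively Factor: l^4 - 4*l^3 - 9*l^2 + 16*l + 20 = (l - 5)*(l^3 + l^2 - 4*l - 4) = (l - 5)*(l + 2)*(l^2 - l - 2) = (l - 5)*(l - 2)*(l + 2)*(l + 1)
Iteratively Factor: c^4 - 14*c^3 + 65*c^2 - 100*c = (c - 5)*(c^3 - 9*c^2 + 20*c) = (c - 5)*(c - 4)*(c^2 - 5*c) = (c - 5)^2*(c - 4)*(c)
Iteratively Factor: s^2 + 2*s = (s + 2)*(s)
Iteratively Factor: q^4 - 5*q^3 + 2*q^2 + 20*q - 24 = (q - 2)*(q^3 - 3*q^2 - 4*q + 12) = (q - 2)^2*(q^2 - q - 6) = (q - 2)^2*(q + 2)*(q - 3)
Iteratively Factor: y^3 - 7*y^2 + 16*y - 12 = (y - 3)*(y^2 - 4*y + 4) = (y - 3)*(y - 2)*(y - 2)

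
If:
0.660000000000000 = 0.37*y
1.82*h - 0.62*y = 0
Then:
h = 0.61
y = 1.78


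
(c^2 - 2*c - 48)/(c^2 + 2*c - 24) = (c - 8)/(c - 4)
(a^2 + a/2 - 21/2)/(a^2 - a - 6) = (a + 7/2)/(a + 2)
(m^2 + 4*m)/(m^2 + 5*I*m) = (m + 4)/(m + 5*I)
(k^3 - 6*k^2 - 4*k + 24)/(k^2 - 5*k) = (k^3 - 6*k^2 - 4*k + 24)/(k*(k - 5))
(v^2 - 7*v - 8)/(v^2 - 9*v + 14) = (v^2 - 7*v - 8)/(v^2 - 9*v + 14)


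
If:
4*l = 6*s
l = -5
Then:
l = -5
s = -10/3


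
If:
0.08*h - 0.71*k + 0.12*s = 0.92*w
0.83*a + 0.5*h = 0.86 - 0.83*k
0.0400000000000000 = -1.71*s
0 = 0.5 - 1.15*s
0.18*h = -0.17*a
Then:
No Solution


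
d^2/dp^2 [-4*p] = 0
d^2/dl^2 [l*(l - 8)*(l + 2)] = 6*l - 12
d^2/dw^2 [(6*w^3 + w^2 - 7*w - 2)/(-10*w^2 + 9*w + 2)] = 8*(w^3 + 54*w^2 - 48*w + 18)/(1000*w^6 - 2700*w^5 + 1830*w^4 + 351*w^3 - 366*w^2 - 108*w - 8)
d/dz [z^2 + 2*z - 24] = 2*z + 2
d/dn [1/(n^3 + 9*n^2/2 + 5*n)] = 4*(-3*n^2 - 9*n - 5)/(n^2*(2*n^2 + 9*n + 10)^2)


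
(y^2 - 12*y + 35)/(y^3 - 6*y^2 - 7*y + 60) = (y - 7)/(y^2 - y - 12)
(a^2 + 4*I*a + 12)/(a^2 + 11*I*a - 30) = (a - 2*I)/(a + 5*I)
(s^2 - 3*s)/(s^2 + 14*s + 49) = s*(s - 3)/(s^2 + 14*s + 49)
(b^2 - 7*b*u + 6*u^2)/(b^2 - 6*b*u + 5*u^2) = (-b + 6*u)/(-b + 5*u)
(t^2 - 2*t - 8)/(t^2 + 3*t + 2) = (t - 4)/(t + 1)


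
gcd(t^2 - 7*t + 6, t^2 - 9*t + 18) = t - 6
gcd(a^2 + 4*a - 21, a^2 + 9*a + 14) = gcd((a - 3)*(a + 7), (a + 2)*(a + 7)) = a + 7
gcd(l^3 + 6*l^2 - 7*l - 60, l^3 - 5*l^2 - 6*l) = 1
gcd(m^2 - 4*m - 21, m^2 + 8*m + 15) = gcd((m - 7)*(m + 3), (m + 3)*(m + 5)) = m + 3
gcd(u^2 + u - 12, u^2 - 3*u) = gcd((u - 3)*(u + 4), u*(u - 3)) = u - 3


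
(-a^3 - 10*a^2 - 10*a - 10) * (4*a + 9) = -4*a^4 - 49*a^3 - 130*a^2 - 130*a - 90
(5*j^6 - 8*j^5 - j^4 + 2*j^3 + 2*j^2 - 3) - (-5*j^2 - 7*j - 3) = 5*j^6 - 8*j^5 - j^4 + 2*j^3 + 7*j^2 + 7*j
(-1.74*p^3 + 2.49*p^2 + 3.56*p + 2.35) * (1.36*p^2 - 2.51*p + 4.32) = -2.3664*p^5 + 7.7538*p^4 - 8.9251*p^3 + 5.0172*p^2 + 9.4807*p + 10.152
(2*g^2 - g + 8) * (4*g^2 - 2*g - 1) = 8*g^4 - 8*g^3 + 32*g^2 - 15*g - 8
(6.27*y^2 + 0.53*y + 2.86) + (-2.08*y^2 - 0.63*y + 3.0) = 4.19*y^2 - 0.1*y + 5.86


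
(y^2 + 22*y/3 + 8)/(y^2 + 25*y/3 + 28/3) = (y + 6)/(y + 7)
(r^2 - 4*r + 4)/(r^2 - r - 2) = (r - 2)/(r + 1)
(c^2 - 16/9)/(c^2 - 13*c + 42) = (c^2 - 16/9)/(c^2 - 13*c + 42)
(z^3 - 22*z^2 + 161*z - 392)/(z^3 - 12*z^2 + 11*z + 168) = (z - 7)/(z + 3)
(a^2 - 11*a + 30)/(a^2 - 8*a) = (a^2 - 11*a + 30)/(a*(a - 8))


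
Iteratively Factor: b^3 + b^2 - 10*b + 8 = (b + 4)*(b^2 - 3*b + 2) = (b - 2)*(b + 4)*(b - 1)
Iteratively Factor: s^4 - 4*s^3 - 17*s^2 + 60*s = (s)*(s^3 - 4*s^2 - 17*s + 60) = s*(s - 5)*(s^2 + s - 12) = s*(s - 5)*(s - 3)*(s + 4)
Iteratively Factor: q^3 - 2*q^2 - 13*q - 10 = (q + 1)*(q^2 - 3*q - 10) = (q + 1)*(q + 2)*(q - 5)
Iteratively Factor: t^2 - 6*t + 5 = (t - 5)*(t - 1)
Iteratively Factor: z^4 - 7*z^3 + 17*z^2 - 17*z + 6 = (z - 1)*(z^3 - 6*z^2 + 11*z - 6) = (z - 3)*(z - 1)*(z^2 - 3*z + 2) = (z - 3)*(z - 1)^2*(z - 2)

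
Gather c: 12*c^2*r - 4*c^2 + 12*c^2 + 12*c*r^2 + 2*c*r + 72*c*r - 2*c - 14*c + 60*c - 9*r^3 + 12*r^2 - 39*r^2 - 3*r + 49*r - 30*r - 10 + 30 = c^2*(12*r + 8) + c*(12*r^2 + 74*r + 44) - 9*r^3 - 27*r^2 + 16*r + 20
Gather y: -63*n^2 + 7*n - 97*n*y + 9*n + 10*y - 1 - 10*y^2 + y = -63*n^2 + 16*n - 10*y^2 + y*(11 - 97*n) - 1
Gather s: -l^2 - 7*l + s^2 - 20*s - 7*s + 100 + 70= -l^2 - 7*l + s^2 - 27*s + 170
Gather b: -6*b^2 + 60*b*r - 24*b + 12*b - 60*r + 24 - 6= -6*b^2 + b*(60*r - 12) - 60*r + 18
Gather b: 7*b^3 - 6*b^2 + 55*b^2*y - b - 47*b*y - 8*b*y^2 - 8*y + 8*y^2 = 7*b^3 + b^2*(55*y - 6) + b*(-8*y^2 - 47*y - 1) + 8*y^2 - 8*y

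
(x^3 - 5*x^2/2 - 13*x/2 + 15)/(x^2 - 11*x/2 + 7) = (2*x^2 - x - 15)/(2*x - 7)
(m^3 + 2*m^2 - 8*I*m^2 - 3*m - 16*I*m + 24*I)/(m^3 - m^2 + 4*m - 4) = (m^2 + m*(3 - 8*I) - 24*I)/(m^2 + 4)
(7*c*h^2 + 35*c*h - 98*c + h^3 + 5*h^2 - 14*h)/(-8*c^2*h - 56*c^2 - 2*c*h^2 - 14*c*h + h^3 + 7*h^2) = (-7*c*h + 14*c - h^2 + 2*h)/(8*c^2 + 2*c*h - h^2)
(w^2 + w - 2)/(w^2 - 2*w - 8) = (w - 1)/(w - 4)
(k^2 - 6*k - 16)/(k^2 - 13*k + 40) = (k + 2)/(k - 5)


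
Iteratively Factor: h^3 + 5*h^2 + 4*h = (h + 1)*(h^2 + 4*h) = h*(h + 1)*(h + 4)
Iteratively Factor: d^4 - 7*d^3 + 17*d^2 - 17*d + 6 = (d - 3)*(d^3 - 4*d^2 + 5*d - 2) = (d - 3)*(d - 1)*(d^2 - 3*d + 2) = (d - 3)*(d - 1)^2*(d - 2)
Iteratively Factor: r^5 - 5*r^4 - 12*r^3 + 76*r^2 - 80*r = (r - 2)*(r^4 - 3*r^3 - 18*r^2 + 40*r) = (r - 2)*(r + 4)*(r^3 - 7*r^2 + 10*r) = r*(r - 2)*(r + 4)*(r^2 - 7*r + 10) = r*(r - 5)*(r - 2)*(r + 4)*(r - 2)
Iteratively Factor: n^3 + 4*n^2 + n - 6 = (n + 2)*(n^2 + 2*n - 3) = (n + 2)*(n + 3)*(n - 1)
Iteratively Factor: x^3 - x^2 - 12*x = (x)*(x^2 - x - 12) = x*(x - 4)*(x + 3)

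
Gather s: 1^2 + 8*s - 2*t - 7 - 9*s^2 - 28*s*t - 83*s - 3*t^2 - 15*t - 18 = -9*s^2 + s*(-28*t - 75) - 3*t^2 - 17*t - 24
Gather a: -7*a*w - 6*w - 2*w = -7*a*w - 8*w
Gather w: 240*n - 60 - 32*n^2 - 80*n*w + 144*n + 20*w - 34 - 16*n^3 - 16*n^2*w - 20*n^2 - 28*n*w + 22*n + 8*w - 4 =-16*n^3 - 52*n^2 + 406*n + w*(-16*n^2 - 108*n + 28) - 98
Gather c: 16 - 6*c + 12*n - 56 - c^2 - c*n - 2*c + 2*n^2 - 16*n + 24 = -c^2 + c*(-n - 8) + 2*n^2 - 4*n - 16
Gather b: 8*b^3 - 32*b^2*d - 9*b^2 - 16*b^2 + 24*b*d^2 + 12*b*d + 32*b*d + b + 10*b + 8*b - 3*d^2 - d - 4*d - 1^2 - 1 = 8*b^3 + b^2*(-32*d - 25) + b*(24*d^2 + 44*d + 19) - 3*d^2 - 5*d - 2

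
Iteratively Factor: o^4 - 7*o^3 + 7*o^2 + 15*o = (o + 1)*(o^3 - 8*o^2 + 15*o) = (o - 3)*(o + 1)*(o^2 - 5*o) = (o - 5)*(o - 3)*(o + 1)*(o)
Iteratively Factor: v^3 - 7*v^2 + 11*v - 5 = (v - 1)*(v^2 - 6*v + 5) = (v - 1)^2*(v - 5)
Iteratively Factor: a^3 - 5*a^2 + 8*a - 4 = (a - 1)*(a^2 - 4*a + 4) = (a - 2)*(a - 1)*(a - 2)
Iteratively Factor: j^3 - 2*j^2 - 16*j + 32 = (j + 4)*(j^2 - 6*j + 8) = (j - 4)*(j + 4)*(j - 2)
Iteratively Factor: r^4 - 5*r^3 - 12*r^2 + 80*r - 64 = (r - 4)*(r^3 - r^2 - 16*r + 16) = (r - 4)^2*(r^2 + 3*r - 4) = (r - 4)^2*(r + 4)*(r - 1)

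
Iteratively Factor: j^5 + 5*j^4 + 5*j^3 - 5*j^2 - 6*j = (j + 1)*(j^4 + 4*j^3 + j^2 - 6*j) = (j - 1)*(j + 1)*(j^3 + 5*j^2 + 6*j) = j*(j - 1)*(j + 1)*(j^2 + 5*j + 6) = j*(j - 1)*(j + 1)*(j + 2)*(j + 3)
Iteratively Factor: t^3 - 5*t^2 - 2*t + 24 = (t - 3)*(t^2 - 2*t - 8) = (t - 3)*(t + 2)*(t - 4)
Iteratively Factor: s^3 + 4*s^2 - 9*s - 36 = (s + 3)*(s^2 + s - 12) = (s - 3)*(s + 3)*(s + 4)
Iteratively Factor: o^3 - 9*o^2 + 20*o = (o - 4)*(o^2 - 5*o) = (o - 5)*(o - 4)*(o)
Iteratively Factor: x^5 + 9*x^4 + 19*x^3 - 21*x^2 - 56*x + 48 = (x + 4)*(x^4 + 5*x^3 - x^2 - 17*x + 12) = (x - 1)*(x + 4)*(x^3 + 6*x^2 + 5*x - 12) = (x - 1)*(x + 4)^2*(x^2 + 2*x - 3) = (x - 1)*(x + 3)*(x + 4)^2*(x - 1)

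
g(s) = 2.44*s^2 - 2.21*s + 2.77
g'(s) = 4.88*s - 2.21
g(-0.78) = 5.98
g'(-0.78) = -6.02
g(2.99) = 17.98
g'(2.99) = 12.38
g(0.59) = 2.32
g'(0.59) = 0.67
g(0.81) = 2.58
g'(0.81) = 1.74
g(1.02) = 3.05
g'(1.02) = 2.77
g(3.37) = 23.03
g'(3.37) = 14.24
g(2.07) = 8.65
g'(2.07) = 7.89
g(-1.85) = 15.21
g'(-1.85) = -11.24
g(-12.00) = 380.65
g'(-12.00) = -60.77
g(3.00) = 18.10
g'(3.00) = 12.43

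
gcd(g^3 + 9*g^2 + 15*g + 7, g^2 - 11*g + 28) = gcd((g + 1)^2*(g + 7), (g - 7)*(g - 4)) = 1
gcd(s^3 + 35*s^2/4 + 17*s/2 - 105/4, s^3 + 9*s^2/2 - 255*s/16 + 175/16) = s^2 + 23*s/4 - 35/4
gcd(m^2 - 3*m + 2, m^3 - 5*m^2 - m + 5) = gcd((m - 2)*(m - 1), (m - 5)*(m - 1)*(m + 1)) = m - 1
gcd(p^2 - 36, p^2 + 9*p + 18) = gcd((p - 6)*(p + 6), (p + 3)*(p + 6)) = p + 6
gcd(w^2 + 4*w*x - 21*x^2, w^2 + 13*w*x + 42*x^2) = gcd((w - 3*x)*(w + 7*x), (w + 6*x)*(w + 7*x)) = w + 7*x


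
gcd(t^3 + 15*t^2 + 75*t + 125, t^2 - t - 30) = t + 5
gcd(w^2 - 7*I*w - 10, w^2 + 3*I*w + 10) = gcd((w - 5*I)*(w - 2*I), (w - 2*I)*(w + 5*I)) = w - 2*I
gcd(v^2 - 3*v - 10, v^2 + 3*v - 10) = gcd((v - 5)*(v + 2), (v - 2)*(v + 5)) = 1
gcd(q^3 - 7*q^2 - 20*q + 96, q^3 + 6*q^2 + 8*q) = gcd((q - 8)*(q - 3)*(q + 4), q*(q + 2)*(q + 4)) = q + 4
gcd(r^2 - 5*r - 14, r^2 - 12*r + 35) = r - 7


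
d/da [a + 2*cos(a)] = 1 - 2*sin(a)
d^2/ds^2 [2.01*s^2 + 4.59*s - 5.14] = 4.02000000000000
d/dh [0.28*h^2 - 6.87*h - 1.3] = 0.56*h - 6.87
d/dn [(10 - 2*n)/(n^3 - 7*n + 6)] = 2*(-n^3 + 7*n + (n - 5)*(3*n^2 - 7) - 6)/(n^3 - 7*n + 6)^2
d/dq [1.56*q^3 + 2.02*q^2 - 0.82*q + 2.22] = 4.68*q^2 + 4.04*q - 0.82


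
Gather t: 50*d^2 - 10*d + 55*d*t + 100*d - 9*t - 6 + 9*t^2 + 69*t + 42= 50*d^2 + 90*d + 9*t^2 + t*(55*d + 60) + 36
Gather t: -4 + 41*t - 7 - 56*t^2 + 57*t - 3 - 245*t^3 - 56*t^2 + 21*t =-245*t^3 - 112*t^2 + 119*t - 14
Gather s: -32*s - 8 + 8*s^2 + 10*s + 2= 8*s^2 - 22*s - 6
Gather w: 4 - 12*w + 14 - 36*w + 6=24 - 48*w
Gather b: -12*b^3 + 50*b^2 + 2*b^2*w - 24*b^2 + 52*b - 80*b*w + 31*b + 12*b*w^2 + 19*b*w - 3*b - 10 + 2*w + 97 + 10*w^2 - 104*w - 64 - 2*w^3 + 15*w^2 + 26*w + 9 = -12*b^3 + b^2*(2*w + 26) + b*(12*w^2 - 61*w + 80) - 2*w^3 + 25*w^2 - 76*w + 32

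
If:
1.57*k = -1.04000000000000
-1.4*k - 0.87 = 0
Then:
No Solution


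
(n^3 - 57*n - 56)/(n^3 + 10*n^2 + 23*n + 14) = (n - 8)/(n + 2)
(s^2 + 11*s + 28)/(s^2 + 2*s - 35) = (s + 4)/(s - 5)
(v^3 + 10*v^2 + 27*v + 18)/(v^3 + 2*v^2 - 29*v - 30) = (v + 3)/(v - 5)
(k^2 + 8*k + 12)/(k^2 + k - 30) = (k + 2)/(k - 5)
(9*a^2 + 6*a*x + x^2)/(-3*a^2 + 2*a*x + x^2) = (3*a + x)/(-a + x)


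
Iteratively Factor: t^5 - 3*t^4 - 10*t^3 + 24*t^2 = (t)*(t^4 - 3*t^3 - 10*t^2 + 24*t) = t^2*(t^3 - 3*t^2 - 10*t + 24) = t^2*(t - 4)*(t^2 + t - 6) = t^2*(t - 4)*(t + 3)*(t - 2)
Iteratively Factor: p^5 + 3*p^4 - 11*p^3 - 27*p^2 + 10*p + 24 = (p + 1)*(p^4 + 2*p^3 - 13*p^2 - 14*p + 24) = (p - 1)*(p + 1)*(p^3 + 3*p^2 - 10*p - 24) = (p - 1)*(p + 1)*(p + 4)*(p^2 - p - 6) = (p - 1)*(p + 1)*(p + 2)*(p + 4)*(p - 3)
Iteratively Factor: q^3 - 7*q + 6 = (q - 2)*(q^2 + 2*q - 3) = (q - 2)*(q - 1)*(q + 3)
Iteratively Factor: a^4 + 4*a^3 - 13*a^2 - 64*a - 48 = (a + 4)*(a^3 - 13*a - 12) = (a - 4)*(a + 4)*(a^2 + 4*a + 3) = (a - 4)*(a + 1)*(a + 4)*(a + 3)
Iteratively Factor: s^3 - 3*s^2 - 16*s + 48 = (s - 3)*(s^2 - 16) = (s - 3)*(s + 4)*(s - 4)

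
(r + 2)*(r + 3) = r^2 + 5*r + 6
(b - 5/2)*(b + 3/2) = b^2 - b - 15/4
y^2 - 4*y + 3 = (y - 3)*(y - 1)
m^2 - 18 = (m - 3*sqrt(2))*(m + 3*sqrt(2))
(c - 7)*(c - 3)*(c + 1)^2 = c^4 - 8*c^3 + 2*c^2 + 32*c + 21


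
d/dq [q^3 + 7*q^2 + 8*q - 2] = 3*q^2 + 14*q + 8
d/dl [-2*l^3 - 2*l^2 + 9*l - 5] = -6*l^2 - 4*l + 9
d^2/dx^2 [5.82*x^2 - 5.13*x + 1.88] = 11.6400000000000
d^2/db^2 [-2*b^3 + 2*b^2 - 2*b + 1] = 4 - 12*b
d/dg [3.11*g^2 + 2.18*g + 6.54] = 6.22*g + 2.18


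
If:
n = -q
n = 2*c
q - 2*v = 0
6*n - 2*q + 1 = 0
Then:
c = -1/16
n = -1/8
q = 1/8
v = 1/16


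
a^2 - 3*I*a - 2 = (a - 2*I)*(a - I)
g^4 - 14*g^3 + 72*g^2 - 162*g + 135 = (g - 5)*(g - 3)^3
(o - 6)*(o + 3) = o^2 - 3*o - 18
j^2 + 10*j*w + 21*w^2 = (j + 3*w)*(j + 7*w)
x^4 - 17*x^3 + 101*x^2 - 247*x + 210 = (x - 7)*(x - 5)*(x - 3)*(x - 2)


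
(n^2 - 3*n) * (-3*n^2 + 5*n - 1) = -3*n^4 + 14*n^3 - 16*n^2 + 3*n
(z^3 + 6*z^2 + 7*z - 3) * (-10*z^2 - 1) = -10*z^5 - 60*z^4 - 71*z^3 + 24*z^2 - 7*z + 3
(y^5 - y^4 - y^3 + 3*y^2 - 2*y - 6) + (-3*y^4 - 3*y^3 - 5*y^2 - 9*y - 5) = y^5 - 4*y^4 - 4*y^3 - 2*y^2 - 11*y - 11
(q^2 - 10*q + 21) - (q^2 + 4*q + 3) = 18 - 14*q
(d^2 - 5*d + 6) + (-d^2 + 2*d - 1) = 5 - 3*d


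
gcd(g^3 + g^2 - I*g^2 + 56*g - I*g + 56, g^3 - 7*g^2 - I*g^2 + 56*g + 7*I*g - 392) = g^2 - I*g + 56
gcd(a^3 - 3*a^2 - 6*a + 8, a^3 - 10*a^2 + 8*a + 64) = a^2 - 2*a - 8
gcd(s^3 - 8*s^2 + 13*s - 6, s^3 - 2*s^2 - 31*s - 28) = 1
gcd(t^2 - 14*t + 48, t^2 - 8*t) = t - 8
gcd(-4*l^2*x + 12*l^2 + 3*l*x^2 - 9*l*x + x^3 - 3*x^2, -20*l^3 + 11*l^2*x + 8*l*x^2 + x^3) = -4*l^2 + 3*l*x + x^2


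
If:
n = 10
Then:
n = 10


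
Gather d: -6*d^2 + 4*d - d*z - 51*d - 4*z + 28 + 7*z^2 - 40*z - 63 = -6*d^2 + d*(-z - 47) + 7*z^2 - 44*z - 35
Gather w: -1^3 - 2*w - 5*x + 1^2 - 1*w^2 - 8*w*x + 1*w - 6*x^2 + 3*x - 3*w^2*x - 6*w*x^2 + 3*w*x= w^2*(-3*x - 1) + w*(-6*x^2 - 5*x - 1) - 6*x^2 - 2*x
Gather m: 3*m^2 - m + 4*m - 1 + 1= 3*m^2 + 3*m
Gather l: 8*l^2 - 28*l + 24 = 8*l^2 - 28*l + 24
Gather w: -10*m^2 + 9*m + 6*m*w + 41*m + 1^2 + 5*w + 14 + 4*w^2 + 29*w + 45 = -10*m^2 + 50*m + 4*w^2 + w*(6*m + 34) + 60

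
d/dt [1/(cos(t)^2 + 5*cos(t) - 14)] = (2*cos(t) + 5)*sin(t)/(cos(t)^2 + 5*cos(t) - 14)^2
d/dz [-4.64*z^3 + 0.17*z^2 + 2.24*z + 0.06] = -13.92*z^2 + 0.34*z + 2.24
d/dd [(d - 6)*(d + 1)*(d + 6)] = 3*d^2 + 2*d - 36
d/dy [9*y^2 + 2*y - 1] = 18*y + 2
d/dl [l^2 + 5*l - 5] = 2*l + 5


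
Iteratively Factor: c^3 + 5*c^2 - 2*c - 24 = (c - 2)*(c^2 + 7*c + 12) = (c - 2)*(c + 4)*(c + 3)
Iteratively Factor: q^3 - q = (q - 1)*(q^2 + q) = (q - 1)*(q + 1)*(q)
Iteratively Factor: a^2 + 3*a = (a + 3)*(a)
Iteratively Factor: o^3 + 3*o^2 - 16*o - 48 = (o + 4)*(o^2 - o - 12) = (o + 3)*(o + 4)*(o - 4)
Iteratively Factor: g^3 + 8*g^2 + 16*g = (g)*(g^2 + 8*g + 16) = g*(g + 4)*(g + 4)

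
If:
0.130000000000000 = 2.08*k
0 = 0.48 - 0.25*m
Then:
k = 0.06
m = 1.92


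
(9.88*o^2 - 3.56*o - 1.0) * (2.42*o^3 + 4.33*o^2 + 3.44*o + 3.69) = 23.9096*o^5 + 34.1652*o^4 + 16.1524*o^3 + 19.8808*o^2 - 16.5764*o - 3.69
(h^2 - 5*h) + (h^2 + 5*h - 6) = 2*h^2 - 6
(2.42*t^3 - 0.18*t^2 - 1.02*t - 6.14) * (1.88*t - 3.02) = 4.5496*t^4 - 7.6468*t^3 - 1.374*t^2 - 8.4628*t + 18.5428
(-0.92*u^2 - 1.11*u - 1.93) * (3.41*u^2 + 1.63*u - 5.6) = -3.1372*u^4 - 5.2847*u^3 - 3.2386*u^2 + 3.0701*u + 10.808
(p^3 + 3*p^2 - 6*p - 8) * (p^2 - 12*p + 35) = p^5 - 9*p^4 - 7*p^3 + 169*p^2 - 114*p - 280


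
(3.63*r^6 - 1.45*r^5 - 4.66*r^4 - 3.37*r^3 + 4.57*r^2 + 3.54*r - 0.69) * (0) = 0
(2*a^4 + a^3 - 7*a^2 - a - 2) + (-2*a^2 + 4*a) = 2*a^4 + a^3 - 9*a^2 + 3*a - 2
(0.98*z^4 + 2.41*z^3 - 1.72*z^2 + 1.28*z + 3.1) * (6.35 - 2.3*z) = -2.254*z^5 + 0.68*z^4 + 19.2595*z^3 - 13.866*z^2 + 0.998*z + 19.685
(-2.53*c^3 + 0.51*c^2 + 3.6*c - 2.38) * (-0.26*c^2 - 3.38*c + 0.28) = 0.6578*c^5 + 8.4188*c^4 - 3.3682*c^3 - 11.4064*c^2 + 9.0524*c - 0.6664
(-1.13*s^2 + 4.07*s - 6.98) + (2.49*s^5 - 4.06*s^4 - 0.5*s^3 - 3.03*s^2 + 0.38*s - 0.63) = 2.49*s^5 - 4.06*s^4 - 0.5*s^3 - 4.16*s^2 + 4.45*s - 7.61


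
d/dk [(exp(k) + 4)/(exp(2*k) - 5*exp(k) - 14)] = (-(exp(k) + 4)*(2*exp(k) - 5) + exp(2*k) - 5*exp(k) - 14)*exp(k)/(-exp(2*k) + 5*exp(k) + 14)^2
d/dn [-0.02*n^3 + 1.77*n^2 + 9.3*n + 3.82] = -0.06*n^2 + 3.54*n + 9.3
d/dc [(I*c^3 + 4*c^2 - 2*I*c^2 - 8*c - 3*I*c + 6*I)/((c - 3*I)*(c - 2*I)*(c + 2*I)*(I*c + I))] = (-c^4 + 2*c^3*(2 + I) + c^2*(6 - 5*I) + 4*c*(2 - I) - 8 - 12*I)/(c^6 + 2*c^5 + 9*c^4 + 16*c^3 + 24*c^2 + 32*c + 16)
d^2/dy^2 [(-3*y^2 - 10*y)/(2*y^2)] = -10/y^3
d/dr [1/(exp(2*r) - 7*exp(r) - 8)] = (7 - 2*exp(r))*exp(r)/(-exp(2*r) + 7*exp(r) + 8)^2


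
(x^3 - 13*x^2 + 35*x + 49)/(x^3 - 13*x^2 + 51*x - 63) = (x^2 - 6*x - 7)/(x^2 - 6*x + 9)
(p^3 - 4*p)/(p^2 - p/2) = 2*(p^2 - 4)/(2*p - 1)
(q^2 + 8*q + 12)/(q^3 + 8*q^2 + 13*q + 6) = (q + 2)/(q^2 + 2*q + 1)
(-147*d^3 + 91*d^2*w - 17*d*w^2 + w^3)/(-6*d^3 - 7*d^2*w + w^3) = (49*d^2 - 14*d*w + w^2)/(2*d^2 + 3*d*w + w^2)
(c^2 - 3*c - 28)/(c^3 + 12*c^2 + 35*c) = (c^2 - 3*c - 28)/(c*(c^2 + 12*c + 35))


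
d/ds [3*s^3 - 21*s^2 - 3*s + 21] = 9*s^2 - 42*s - 3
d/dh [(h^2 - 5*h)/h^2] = 5/h^2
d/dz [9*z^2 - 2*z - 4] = 18*z - 2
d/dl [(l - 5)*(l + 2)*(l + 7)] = 3*l^2 + 8*l - 31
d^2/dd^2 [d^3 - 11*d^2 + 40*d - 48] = 6*d - 22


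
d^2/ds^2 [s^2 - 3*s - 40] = 2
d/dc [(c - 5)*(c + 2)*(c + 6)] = 3*c^2 + 6*c - 28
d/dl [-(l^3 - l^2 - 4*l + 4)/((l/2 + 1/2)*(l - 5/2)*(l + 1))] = 4*(-l^3 + l^2 + 34*l - 52)/(4*l^5 - 8*l^4 - 23*l^3 + 19*l^2 + 55*l + 25)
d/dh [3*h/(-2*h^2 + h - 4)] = 6*(h^2 - 2)/(4*h^4 - 4*h^3 + 17*h^2 - 8*h + 16)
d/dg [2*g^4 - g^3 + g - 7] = 8*g^3 - 3*g^2 + 1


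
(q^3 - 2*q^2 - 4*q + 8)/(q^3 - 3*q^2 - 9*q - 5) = (-q^3 + 2*q^2 + 4*q - 8)/(-q^3 + 3*q^2 + 9*q + 5)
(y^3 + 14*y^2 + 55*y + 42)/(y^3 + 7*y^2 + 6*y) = (y + 7)/y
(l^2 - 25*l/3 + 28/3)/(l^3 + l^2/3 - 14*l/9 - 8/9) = 3*(l - 7)/(3*l^2 + 5*l + 2)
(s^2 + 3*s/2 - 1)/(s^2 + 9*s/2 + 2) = (2*s^2 + 3*s - 2)/(2*s^2 + 9*s + 4)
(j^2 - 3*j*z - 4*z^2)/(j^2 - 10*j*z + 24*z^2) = (-j - z)/(-j + 6*z)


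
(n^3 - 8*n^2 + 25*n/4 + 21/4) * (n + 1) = n^4 - 7*n^3 - 7*n^2/4 + 23*n/2 + 21/4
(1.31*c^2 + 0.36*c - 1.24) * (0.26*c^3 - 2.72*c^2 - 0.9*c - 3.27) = 0.3406*c^5 - 3.4696*c^4 - 2.4806*c^3 - 1.2349*c^2 - 0.0611999999999999*c + 4.0548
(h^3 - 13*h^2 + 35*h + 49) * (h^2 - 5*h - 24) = h^5 - 18*h^4 + 76*h^3 + 186*h^2 - 1085*h - 1176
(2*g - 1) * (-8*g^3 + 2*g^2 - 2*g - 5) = -16*g^4 + 12*g^3 - 6*g^2 - 8*g + 5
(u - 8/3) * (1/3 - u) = -u^2 + 3*u - 8/9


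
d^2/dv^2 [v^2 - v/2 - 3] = 2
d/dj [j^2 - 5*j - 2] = 2*j - 5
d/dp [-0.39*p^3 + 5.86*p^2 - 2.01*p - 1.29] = -1.17*p^2 + 11.72*p - 2.01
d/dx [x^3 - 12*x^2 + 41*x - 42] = 3*x^2 - 24*x + 41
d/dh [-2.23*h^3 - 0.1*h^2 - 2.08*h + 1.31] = -6.69*h^2 - 0.2*h - 2.08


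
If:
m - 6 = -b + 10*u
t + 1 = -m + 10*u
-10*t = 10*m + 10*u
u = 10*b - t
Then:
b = -76/99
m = 760/99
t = -769/99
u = 1/11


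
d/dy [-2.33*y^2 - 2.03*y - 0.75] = -4.66*y - 2.03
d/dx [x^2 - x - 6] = 2*x - 1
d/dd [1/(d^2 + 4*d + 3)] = 2*(-d - 2)/(d^2 + 4*d + 3)^2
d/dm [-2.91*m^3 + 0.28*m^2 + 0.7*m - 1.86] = -8.73*m^2 + 0.56*m + 0.7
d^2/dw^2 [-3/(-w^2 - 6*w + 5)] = 6*(-w^2 - 6*w + 4*(w + 3)^2 + 5)/(w^2 + 6*w - 5)^3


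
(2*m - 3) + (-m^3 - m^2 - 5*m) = -m^3 - m^2 - 3*m - 3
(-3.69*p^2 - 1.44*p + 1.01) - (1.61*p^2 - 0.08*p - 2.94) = -5.3*p^2 - 1.36*p + 3.95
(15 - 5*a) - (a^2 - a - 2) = -a^2 - 4*a + 17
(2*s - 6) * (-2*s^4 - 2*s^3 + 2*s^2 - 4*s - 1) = -4*s^5 + 8*s^4 + 16*s^3 - 20*s^2 + 22*s + 6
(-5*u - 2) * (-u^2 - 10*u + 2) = 5*u^3 + 52*u^2 + 10*u - 4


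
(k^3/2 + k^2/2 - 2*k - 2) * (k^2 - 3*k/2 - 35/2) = k^5/2 - k^4/4 - 23*k^3/2 - 31*k^2/4 + 38*k + 35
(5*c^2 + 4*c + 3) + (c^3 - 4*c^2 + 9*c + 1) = c^3 + c^2 + 13*c + 4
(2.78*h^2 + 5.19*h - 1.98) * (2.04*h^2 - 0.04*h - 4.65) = 5.6712*h^4 + 10.4764*h^3 - 17.1738*h^2 - 24.0543*h + 9.207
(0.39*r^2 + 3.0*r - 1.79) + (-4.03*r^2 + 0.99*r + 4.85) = -3.64*r^2 + 3.99*r + 3.06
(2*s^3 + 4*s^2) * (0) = 0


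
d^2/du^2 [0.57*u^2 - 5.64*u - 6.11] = 1.14000000000000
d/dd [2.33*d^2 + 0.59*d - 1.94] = 4.66*d + 0.59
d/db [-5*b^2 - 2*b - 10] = -10*b - 2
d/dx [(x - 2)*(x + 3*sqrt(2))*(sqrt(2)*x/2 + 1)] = 3*sqrt(2)*x^2/2 - 2*sqrt(2)*x + 8*x - 8 + 3*sqrt(2)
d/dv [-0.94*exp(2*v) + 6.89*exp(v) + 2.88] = (6.89 - 1.88*exp(v))*exp(v)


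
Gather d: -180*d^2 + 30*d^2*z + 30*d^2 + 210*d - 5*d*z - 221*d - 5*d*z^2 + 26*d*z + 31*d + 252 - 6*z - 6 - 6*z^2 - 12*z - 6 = d^2*(30*z - 150) + d*(-5*z^2 + 21*z + 20) - 6*z^2 - 18*z + 240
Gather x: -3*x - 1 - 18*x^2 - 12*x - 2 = -18*x^2 - 15*x - 3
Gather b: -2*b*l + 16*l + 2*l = -2*b*l + 18*l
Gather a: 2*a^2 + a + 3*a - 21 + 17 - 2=2*a^2 + 4*a - 6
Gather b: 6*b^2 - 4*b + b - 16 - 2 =6*b^2 - 3*b - 18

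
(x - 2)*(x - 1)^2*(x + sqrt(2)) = x^4 - 4*x^3 + sqrt(2)*x^3 - 4*sqrt(2)*x^2 + 5*x^2 - 2*x + 5*sqrt(2)*x - 2*sqrt(2)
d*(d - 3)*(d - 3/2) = d^3 - 9*d^2/2 + 9*d/2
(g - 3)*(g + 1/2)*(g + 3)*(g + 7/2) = g^4 + 4*g^3 - 29*g^2/4 - 36*g - 63/4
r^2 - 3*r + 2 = (r - 2)*(r - 1)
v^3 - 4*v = v*(v - 2)*(v + 2)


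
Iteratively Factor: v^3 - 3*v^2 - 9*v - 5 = (v + 1)*(v^2 - 4*v - 5) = (v + 1)^2*(v - 5)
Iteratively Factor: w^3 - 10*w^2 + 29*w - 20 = (w - 1)*(w^2 - 9*w + 20) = (w - 4)*(w - 1)*(w - 5)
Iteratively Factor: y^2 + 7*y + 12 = (y + 4)*(y + 3)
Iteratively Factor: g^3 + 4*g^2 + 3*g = (g)*(g^2 + 4*g + 3) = g*(g + 3)*(g + 1)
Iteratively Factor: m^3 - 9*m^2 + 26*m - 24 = (m - 3)*(m^2 - 6*m + 8) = (m - 3)*(m - 2)*(m - 4)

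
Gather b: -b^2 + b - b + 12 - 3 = 9 - b^2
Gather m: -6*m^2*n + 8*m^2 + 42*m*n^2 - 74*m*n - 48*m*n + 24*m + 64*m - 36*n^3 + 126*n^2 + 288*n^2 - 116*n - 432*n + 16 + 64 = m^2*(8 - 6*n) + m*(42*n^2 - 122*n + 88) - 36*n^3 + 414*n^2 - 548*n + 80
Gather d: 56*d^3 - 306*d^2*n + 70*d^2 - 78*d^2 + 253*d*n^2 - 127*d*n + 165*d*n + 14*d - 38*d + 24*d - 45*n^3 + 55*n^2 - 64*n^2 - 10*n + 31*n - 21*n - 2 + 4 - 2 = 56*d^3 + d^2*(-306*n - 8) + d*(253*n^2 + 38*n) - 45*n^3 - 9*n^2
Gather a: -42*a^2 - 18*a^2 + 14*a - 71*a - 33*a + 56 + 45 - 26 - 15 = -60*a^2 - 90*a + 60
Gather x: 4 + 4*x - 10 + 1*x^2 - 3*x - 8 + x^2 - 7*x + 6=2*x^2 - 6*x - 8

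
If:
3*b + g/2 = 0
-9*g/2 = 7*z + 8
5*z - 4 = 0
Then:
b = 68/135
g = -136/45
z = 4/5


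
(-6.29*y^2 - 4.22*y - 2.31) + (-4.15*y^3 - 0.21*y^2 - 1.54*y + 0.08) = -4.15*y^3 - 6.5*y^2 - 5.76*y - 2.23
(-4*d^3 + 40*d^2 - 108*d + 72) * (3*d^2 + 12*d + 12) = -12*d^5 + 72*d^4 + 108*d^3 - 600*d^2 - 432*d + 864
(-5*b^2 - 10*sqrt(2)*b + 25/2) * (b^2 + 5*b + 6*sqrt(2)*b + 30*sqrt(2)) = -5*b^4 - 40*sqrt(2)*b^3 - 25*b^3 - 200*sqrt(2)*b^2 - 215*b^2/2 - 1075*b/2 + 75*sqrt(2)*b + 375*sqrt(2)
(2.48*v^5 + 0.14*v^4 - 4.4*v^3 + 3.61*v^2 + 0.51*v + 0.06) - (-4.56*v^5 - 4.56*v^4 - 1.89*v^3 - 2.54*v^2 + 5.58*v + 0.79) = 7.04*v^5 + 4.7*v^4 - 2.51*v^3 + 6.15*v^2 - 5.07*v - 0.73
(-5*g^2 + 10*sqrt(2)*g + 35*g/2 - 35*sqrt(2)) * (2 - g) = 5*g^3 - 55*g^2/2 - 10*sqrt(2)*g^2 + 35*g + 55*sqrt(2)*g - 70*sqrt(2)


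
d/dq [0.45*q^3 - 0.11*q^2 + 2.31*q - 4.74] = 1.35*q^2 - 0.22*q + 2.31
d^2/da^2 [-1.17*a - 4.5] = 0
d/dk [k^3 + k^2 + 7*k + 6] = 3*k^2 + 2*k + 7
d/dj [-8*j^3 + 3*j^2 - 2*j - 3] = -24*j^2 + 6*j - 2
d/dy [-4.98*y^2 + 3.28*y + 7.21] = 3.28 - 9.96*y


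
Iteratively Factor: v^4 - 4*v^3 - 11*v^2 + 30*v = (v + 3)*(v^3 - 7*v^2 + 10*v) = (v - 2)*(v + 3)*(v^2 - 5*v) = (v - 5)*(v - 2)*(v + 3)*(v)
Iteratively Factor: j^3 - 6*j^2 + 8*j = (j - 4)*(j^2 - 2*j) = (j - 4)*(j - 2)*(j)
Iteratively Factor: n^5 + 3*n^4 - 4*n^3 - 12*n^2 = (n)*(n^4 + 3*n^3 - 4*n^2 - 12*n) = n^2*(n^3 + 3*n^2 - 4*n - 12) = n^2*(n + 3)*(n^2 - 4) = n^2*(n + 2)*(n + 3)*(n - 2)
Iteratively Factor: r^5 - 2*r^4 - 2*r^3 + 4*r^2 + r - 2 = (r - 1)*(r^4 - r^3 - 3*r^2 + r + 2) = (r - 1)*(r + 1)*(r^3 - 2*r^2 - r + 2) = (r - 2)*(r - 1)*(r + 1)*(r^2 - 1) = (r - 2)*(r - 1)*(r + 1)^2*(r - 1)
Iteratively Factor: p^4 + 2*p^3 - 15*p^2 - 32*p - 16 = (p + 4)*(p^3 - 2*p^2 - 7*p - 4) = (p + 1)*(p + 4)*(p^2 - 3*p - 4) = (p + 1)^2*(p + 4)*(p - 4)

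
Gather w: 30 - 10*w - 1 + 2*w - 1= 28 - 8*w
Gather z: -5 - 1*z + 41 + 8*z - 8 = 7*z + 28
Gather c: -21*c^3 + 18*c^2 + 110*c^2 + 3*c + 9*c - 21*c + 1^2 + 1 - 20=-21*c^3 + 128*c^2 - 9*c - 18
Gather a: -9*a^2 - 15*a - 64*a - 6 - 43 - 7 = -9*a^2 - 79*a - 56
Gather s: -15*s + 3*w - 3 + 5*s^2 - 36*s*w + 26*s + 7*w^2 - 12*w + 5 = 5*s^2 + s*(11 - 36*w) + 7*w^2 - 9*w + 2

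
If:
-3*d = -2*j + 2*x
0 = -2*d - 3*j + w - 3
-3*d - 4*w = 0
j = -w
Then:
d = -3/5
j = -9/20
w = 9/20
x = 9/20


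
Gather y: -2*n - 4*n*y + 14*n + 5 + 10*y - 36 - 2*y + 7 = 12*n + y*(8 - 4*n) - 24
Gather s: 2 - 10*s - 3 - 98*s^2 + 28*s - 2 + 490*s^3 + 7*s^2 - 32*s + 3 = 490*s^3 - 91*s^2 - 14*s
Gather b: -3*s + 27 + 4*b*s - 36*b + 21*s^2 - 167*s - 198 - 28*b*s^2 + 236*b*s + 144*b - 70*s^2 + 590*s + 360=b*(-28*s^2 + 240*s + 108) - 49*s^2 + 420*s + 189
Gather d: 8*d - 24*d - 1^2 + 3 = 2 - 16*d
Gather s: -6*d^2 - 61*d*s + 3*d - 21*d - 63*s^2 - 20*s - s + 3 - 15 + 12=-6*d^2 - 18*d - 63*s^2 + s*(-61*d - 21)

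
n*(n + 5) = n^2 + 5*n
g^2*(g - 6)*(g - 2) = g^4 - 8*g^3 + 12*g^2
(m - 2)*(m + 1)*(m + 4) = m^3 + 3*m^2 - 6*m - 8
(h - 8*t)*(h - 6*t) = h^2 - 14*h*t + 48*t^2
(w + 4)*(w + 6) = w^2 + 10*w + 24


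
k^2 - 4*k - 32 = (k - 8)*(k + 4)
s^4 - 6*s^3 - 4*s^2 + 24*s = s*(s - 6)*(s - 2)*(s + 2)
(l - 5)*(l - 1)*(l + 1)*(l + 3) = l^4 - 2*l^3 - 16*l^2 + 2*l + 15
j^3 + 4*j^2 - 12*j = j*(j - 2)*(j + 6)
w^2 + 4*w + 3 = (w + 1)*(w + 3)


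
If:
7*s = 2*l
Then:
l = 7*s/2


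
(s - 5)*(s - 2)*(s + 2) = s^3 - 5*s^2 - 4*s + 20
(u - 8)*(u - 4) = u^2 - 12*u + 32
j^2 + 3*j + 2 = (j + 1)*(j + 2)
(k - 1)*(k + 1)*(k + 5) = k^3 + 5*k^2 - k - 5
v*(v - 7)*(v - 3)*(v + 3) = v^4 - 7*v^3 - 9*v^2 + 63*v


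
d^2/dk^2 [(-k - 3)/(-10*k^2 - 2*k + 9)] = 4*(2*(k + 3)*(10*k + 1)^2 - (15*k + 16)*(10*k^2 + 2*k - 9))/(10*k^2 + 2*k - 9)^3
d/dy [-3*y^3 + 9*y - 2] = 9 - 9*y^2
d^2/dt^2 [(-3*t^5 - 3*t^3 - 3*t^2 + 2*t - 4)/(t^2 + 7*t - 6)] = 2*(-9*t^7 - 168*t^6 - 720*t^5 + 1890*t^4 - 1222*t^3 + 312*t^2 - 372*t - 244)/(t^6 + 21*t^5 + 129*t^4 + 91*t^3 - 774*t^2 + 756*t - 216)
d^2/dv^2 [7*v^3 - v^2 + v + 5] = 42*v - 2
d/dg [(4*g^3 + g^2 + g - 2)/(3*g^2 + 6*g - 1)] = (12*g^4 + 48*g^3 - 9*g^2 + 10*g + 11)/(9*g^4 + 36*g^3 + 30*g^2 - 12*g + 1)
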